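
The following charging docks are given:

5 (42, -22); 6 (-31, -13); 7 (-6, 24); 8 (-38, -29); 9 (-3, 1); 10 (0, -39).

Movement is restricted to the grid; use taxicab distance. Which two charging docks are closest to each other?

Pairwise distances:
5–6: 82
5–7: 94
5–8: 87
5–9: 68
5–10: 59
6–7: 62
6–8: 23
6–9: 42
6–10: 57
7–8: 85
7–9: 26
7–10: 69
8–9: 65
8–10: 48
9–10: 43
Closest pair: 6–8 at 23.

6 and 8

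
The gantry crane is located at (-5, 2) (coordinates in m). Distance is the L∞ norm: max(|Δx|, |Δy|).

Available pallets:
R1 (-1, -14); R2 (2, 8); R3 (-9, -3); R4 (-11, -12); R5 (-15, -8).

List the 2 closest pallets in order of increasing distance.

R3, R2

Distances from (-5, 2):
R1: 16 m
R2: 7 m
R3: 5 m
R4: 14 m
R5: 10 m
Sorted: R3 (5 m) < R2 (7 m) < R5 (10 m) < R4 (14 m) < …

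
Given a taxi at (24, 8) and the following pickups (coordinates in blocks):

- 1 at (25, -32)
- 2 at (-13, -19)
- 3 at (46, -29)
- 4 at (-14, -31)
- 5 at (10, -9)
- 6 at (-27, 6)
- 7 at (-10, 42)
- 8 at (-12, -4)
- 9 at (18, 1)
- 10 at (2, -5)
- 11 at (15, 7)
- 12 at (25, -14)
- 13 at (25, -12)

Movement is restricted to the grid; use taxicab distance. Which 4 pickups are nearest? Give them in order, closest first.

11, 9, 13, 12

Distances from (24, 8):
1: 41 blocks
2: 64 blocks
3: 59 blocks
4: 77 blocks
5: 31 blocks
6: 53 blocks
7: 68 blocks
8: 48 blocks
9: 13 blocks
10: 35 blocks
11: 10 blocks
12: 23 blocks
13: 21 blocks
Sorted: 11 (10 blocks) < 9 (13 blocks) < 13 (21 blocks) < 12 (23 blocks) < 5 (31 blocks) < 10 (35 blocks) < …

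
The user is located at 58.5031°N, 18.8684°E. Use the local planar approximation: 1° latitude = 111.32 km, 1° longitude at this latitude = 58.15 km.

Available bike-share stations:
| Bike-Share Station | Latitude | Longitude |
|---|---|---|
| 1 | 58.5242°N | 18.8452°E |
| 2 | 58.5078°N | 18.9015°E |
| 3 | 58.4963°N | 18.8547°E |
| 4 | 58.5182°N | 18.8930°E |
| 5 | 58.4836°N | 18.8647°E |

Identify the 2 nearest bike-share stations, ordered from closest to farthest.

3, 2

Distances from 58.5031°N, 18.8684°E:
1: √((0.0211·111.32)² + (-0.0232·58.15)²) = √(5.517106 + 1.820017) = 2.7087 km
2: √((0.0047·111.32)² + (0.0331·58.15)²) = √(0.273742 + 3.704720) = 1.9946 km
3: √((-0.0068·111.32)² + (-0.0137·58.15)²) = √(0.573013 + 0.634659) = 1.0989 km
4: √((0.0151·111.32)² + (0.0246·58.15)²) = √(2.825532 + 2.046302) = 2.2072 km
5: √((-0.0195·111.32)² + (-0.0037·58.15)²) = √(4.712112 + 0.046292) = 2.1814 km
Sorted: 3 (1.0989 km) < 2 (1.9946 km) < 5 (2.1814 km) < 4 (2.2072 km) < …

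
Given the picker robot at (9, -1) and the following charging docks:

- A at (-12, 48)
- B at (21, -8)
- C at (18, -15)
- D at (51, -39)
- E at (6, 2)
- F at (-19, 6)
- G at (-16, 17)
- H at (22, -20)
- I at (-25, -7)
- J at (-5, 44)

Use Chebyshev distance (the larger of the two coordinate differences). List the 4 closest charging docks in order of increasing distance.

E, B, C, H

Distances from (9, -1):
A: max(|-21|, |49|) = 49
B: max(|12|, |-7|) = 12
C: max(|9|, |-14|) = 14
D: max(|42|, |-38|) = 42
E: max(|-3|, |3|) = 3
F: max(|-28|, |7|) = 28
G: max(|-25|, |18|) = 25
H: max(|13|, |-19|) = 19
I: max(|-34|, |-6|) = 34
J: max(|-14|, |45|) = 45
Sorted: E (3) < B (12) < C (14) < H (19) < G (25) < F (28) < …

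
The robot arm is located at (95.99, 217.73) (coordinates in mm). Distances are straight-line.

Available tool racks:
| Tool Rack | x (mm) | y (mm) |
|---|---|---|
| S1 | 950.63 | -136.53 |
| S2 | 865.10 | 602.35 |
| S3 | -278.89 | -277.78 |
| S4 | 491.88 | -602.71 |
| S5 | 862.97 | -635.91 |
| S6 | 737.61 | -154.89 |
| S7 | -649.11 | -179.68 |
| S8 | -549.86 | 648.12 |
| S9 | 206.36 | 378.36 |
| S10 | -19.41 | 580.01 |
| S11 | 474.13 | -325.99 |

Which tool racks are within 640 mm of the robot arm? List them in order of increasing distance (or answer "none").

S9, S10, S3

Distances from (95.99, 217.73):
S1: 925.15 mm
S2: 859.92 mm
S3: 621.34 mm
S4: 910.96 mm
S5: 1147.59 mm
S6: 741.97 mm
S7: 844.46 mm
S8: 776.12 mm
S9: 194.89 mm
S10: 380.22 mm
S11: 662.28 mm
Threshold 640 mm: S9 (194.89 mm), S10 (380.22 mm), S3 (621.34 mm) are within range.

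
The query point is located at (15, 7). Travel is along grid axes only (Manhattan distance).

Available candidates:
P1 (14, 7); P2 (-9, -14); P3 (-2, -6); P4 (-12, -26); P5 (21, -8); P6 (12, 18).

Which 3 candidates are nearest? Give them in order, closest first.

P1, P6, P5

Distances from (15, 7):
P1: |-1| + |0| = 1 + 0 = 1
P2: |-24| + |-21| = 24 + 21 = 45
P3: |-17| + |-13| = 17 + 13 = 30
P4: |-27| + |-33| = 27 + 33 = 60
P5: |6| + |-15| = 6 + 15 = 21
P6: |-3| + |11| = 3 + 11 = 14
Sorted: P1 (1) < P6 (14) < P5 (21) < P3 (30) < P2 (45) < …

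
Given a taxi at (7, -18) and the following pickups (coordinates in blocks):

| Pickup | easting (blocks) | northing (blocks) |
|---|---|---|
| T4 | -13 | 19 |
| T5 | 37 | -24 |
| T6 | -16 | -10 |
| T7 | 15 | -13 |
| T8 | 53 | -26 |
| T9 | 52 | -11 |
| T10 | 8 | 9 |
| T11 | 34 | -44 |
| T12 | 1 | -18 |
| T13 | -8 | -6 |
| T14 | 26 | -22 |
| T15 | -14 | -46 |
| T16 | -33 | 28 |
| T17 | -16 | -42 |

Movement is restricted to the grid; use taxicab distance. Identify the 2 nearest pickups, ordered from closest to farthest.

T12, T7

Distances from (7, -18):
T4: |-20| + |37| = 20 + 37 = 57 blocks
T5: |30| + |-6| = 30 + 6 = 36 blocks
T6: |-23| + |8| = 23 + 8 = 31 blocks
T7: |8| + |5| = 8 + 5 = 13 blocks
T8: |46| + |-8| = 46 + 8 = 54 blocks
T9: |45| + |7| = 45 + 7 = 52 blocks
T10: |1| + |27| = 1 + 27 = 28 blocks
T11: |27| + |-26| = 27 + 26 = 53 blocks
T12: |-6| + |0| = 6 + 0 = 6 blocks
T13: |-15| + |12| = 15 + 12 = 27 blocks
T14: |19| + |-4| = 19 + 4 = 23 blocks
T15: |-21| + |-28| = 21 + 28 = 49 blocks
T16: |-40| + |46| = 40 + 46 = 86 blocks
T17: |-23| + |-24| = 23 + 24 = 47 blocks
Sorted: T12 (6 blocks) < T7 (13 blocks) < T14 (23 blocks) < T13 (27 blocks) < …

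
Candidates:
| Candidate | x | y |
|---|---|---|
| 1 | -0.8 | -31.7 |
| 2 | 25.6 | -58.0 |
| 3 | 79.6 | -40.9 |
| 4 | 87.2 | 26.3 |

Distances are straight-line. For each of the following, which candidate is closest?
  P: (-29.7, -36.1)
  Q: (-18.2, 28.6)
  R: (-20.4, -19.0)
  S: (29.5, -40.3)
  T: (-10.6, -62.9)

P→1; Q→1; R→1; S→2; T→1

P at (-29.7, -36.1):
  1: 29.2
  2: 59.5
  3: 109.4
  4: 132.5
  → nearest: 1 (29.2)
Q at (-18.2, 28.6):
  1: 62.8
  2: 97.0
  3: 120.0
  4: 105.4
  → nearest: 1 (62.8)
R at (-20.4, -19.0):
  1: 23.4
  2: 60.3
  3: 102.4
  4: 116.7
  → nearest: 1 (23.4)
S at (29.5, -40.3):
  1: 31.5
  2: 18.1
  3: 50.1
  4: 88.1
  → nearest: 2 (18.1)
T at (-10.6, -62.9):
  1: 32.7
  2: 36.5
  3: 92.8
  4: 132.4
  → nearest: 1 (32.7)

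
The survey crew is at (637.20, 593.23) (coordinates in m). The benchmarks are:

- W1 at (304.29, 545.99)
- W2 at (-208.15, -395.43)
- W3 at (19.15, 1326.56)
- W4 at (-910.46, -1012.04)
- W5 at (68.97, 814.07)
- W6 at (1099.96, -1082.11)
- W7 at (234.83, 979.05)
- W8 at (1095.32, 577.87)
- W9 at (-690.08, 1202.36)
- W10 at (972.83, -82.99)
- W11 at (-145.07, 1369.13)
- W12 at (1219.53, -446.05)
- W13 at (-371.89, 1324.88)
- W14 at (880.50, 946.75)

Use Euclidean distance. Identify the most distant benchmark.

Distances from (637.20, 593.23):
W1: 336.24 m
W2: 1300.79 m
W3: 959.04 m
W4: 2229.83 m
W5: 609.64 m
W6: 1738.08 m
W7: 557.46 m
W8: 458.38 m
W9: 1460.38 m
W10: 754.93 m
W11: 1101.80 m
W12: 1191.31 m
W13: 1246.42 m
W14: 429.15 m
Maximum: W4 at 2229.83 m.

W4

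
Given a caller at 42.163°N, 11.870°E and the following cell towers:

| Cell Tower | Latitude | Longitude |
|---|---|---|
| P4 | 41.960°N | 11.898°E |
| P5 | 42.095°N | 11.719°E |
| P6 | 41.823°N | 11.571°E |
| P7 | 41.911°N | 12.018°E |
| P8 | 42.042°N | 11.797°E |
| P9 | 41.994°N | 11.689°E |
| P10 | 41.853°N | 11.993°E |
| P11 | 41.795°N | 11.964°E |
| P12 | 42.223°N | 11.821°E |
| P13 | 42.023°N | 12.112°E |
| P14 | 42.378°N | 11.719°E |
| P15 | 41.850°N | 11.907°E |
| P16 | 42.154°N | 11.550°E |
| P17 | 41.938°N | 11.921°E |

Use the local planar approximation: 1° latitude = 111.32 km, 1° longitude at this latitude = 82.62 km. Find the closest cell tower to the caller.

Distances from 42.163°N, 11.870°E:
P4: √((-0.203·111.32)² + (0.028·82.62)²) = √(510.66780 + 5.35163) = 22.716 km
P5: √((-0.068·111.32)² + (-0.151·82.62)²) = √(57.30127 + 155.64109) = 14.593 km
P6: √((-0.340·111.32)² + (-0.299·82.62)²) = √(1432.53166 + 610.25698) = 45.197 km
P7: √((-0.252·111.32)² + (0.148·82.62)²) = √(786.95061 + 149.51811) = 30.602 km
P8: √((-0.121·111.32)² + (-0.073·82.62)²) = √(181.43336 + 36.37610) = 14.758 km
P9: √((-0.169·111.32)² + (-0.181·82.62)²) = √(353.93198 + 223.62870) = 24.032 km
P10: √((-0.310·111.32)² + (0.123·82.62)²) = √(1190.88488 + 103.27153) = 35.974 km
P11: √((-0.368·111.32)² + (0.094·82.62)²) = √(1678.19349 + 60.31511) = 41.695 km
P12: √((0.060·111.32)² + (-0.049·82.62)²) = √(44.61171 + 16.38938) = 7.810 km
P13: √((-0.140·111.32)² + (0.242·82.62)²) = √(242.88599 + 399.76164) = 25.350 km
P14: √((0.215·111.32)² + (-0.151·82.62)²) = √(572.82678 + 155.64109) = 26.990 km
P15: √((-0.313·111.32)² + (0.037·82.62)²) = √(1214.04580 + 9.34488) = 34.977 km
P16: √((-0.009·111.32)² + (-0.320·82.62)²) = √(1.00376 + 698.98899) = 26.457 km
P17: √((-0.225·111.32)² + (0.051·82.62)²) = √(627.35221 + 17.75459) = 25.399 km
Minimum: P12 at 7.810 km.

P12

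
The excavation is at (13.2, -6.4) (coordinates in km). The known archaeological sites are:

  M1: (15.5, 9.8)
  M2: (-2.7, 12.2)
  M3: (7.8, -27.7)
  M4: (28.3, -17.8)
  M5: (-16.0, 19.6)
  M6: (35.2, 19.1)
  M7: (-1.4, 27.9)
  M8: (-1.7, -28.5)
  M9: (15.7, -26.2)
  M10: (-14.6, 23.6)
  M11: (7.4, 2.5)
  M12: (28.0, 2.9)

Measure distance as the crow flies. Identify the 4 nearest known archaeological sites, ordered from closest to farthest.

Distances from (13.2, -6.4):
M1: √((2.3)² + (16.2)²) = √(5.290 + 262.440) = 16.4 km
M2: √((-15.9)² + (18.6)²) = √(252.810 + 345.960) = 24.5 km
M3: √((-5.4)² + (-21.3)²) = √(29.160 + 453.690) = 22.0 km
M4: √((15.1)² + (-11.4)²) = √(228.010 + 129.960) = 18.9 km
M5: √((-29.2)² + (26.0)²) = √(852.640 + 676.000) = 39.1 km
M6: √((22.0)² + (25.5)²) = √(484.000 + 650.250) = 33.7 km
M7: √((-14.6)² + (34.3)²) = √(213.160 + 1176.490) = 37.3 km
M8: √((-14.9)² + (-22.1)²) = √(222.010 + 488.410) = 26.7 km
M9: √((2.5)² + (-19.8)²) = √(6.250 + 392.040) = 20.0 km
M10: √((-27.8)² + (30.0)²) = √(772.840 + 900.000) = 40.9 km
M11: √((-5.8)² + (8.9)²) = √(33.640 + 79.210) = 10.6 km
M12: √((14.8)² + (9.3)²) = √(219.040 + 86.490) = 17.5 km
Sorted: M11 (10.6 km) < M1 (16.4 km) < M12 (17.5 km) < M4 (18.9 km) < M9 (20.0 km) < M3 (22.0 km) < …

M11, M1, M12, M4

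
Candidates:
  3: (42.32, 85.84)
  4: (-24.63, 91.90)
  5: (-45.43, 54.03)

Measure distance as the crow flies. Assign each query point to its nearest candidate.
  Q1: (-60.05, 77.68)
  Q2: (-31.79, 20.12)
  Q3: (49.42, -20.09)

Q1→5; Q2→5; Q3→3

Q1 at (-60.05, 77.68):
  3: √((102.37)² + (8.16)²) = √(10479.6169 + 66.5856) = 102.69
  4: √((35.42)² + (14.22)²) = √(1254.5764 + 202.2084) = 38.17
  5: √((14.62)² + (-23.65)²) = √(213.7444 + 559.3225) = 27.80
  → nearest: 5 (27.80)
Q2 at (-31.79, 20.12):
  3: √((74.11)² + (65.72)²) = √(5492.2921 + 4319.1184) = 99.05
  4: √((7.16)² + (71.78)²) = √(51.2656 + 5152.3684) = 72.14
  5: √((-13.64)² + (33.91)²) = √(186.0496 + 1149.8881) = 36.55
  → nearest: 5 (36.55)
Q3 at (49.42, -20.09):
  3: √((-7.10)² + (105.93)²) = √(50.4100 + 11221.1649) = 106.17
  4: √((-74.05)² + (111.99)²) = √(5483.4025 + 12541.7601) = 134.26
  5: √((-94.85)² + (74.12)²) = √(8996.5225 + 5493.7744) = 120.38
  → nearest: 3 (106.17)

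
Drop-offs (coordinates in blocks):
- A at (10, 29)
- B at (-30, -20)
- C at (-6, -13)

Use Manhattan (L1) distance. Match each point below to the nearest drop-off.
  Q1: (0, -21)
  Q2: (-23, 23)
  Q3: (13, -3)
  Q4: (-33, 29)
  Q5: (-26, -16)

Q1 at (0, -21):
  A: |10| + |50| = 10 + 50 = 60 blocks
  B: |-30| + |1| = 30 + 1 = 31 blocks
  C: |-6| + |8| = 6 + 8 = 14 blocks
  → nearest: C (14 blocks)
Q2 at (-23, 23):
  A: |33| + |6| = 33 + 6 = 39 blocks
  B: |-7| + |-43| = 7 + 43 = 50 blocks
  C: |17| + |-36| = 17 + 36 = 53 blocks
  → nearest: A (39 blocks)
Q3 at (13, -3):
  A: |-3| + |32| = 3 + 32 = 35 blocks
  B: |-43| + |-17| = 43 + 17 = 60 blocks
  C: |-19| + |-10| = 19 + 10 = 29 blocks
  → nearest: C (29 blocks)
Q4 at (-33, 29):
  A: |43| + |0| = 43 + 0 = 43 blocks
  B: |3| + |-49| = 3 + 49 = 52 blocks
  C: |27| + |-42| = 27 + 42 = 69 blocks
  → nearest: A (43 blocks)
Q5 at (-26, -16):
  A: |36| + |45| = 36 + 45 = 81 blocks
  B: |-4| + |-4| = 4 + 4 = 8 blocks
  C: |20| + |3| = 20 + 3 = 23 blocks
  → nearest: B (8 blocks)

Q1→C; Q2→A; Q3→C; Q4→A; Q5→B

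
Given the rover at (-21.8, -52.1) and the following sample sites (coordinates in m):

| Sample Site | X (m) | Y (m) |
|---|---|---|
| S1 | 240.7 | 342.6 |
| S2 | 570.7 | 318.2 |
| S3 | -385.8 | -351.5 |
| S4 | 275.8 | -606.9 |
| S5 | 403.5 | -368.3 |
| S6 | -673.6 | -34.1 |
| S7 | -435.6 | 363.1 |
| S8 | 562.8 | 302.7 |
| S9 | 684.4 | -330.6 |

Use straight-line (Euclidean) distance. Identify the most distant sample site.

Distances from (-21.8, -52.1):
S1: 474.0 m
S2: 698.7 m
S3: 471.3 m
S4: 629.6 m
S5: 530.0 m
S6: 652.0 m
S7: 586.2 m
S8: 683.8 m
S9: 759.1 m
Maximum: S9 at 759.1 m.

S9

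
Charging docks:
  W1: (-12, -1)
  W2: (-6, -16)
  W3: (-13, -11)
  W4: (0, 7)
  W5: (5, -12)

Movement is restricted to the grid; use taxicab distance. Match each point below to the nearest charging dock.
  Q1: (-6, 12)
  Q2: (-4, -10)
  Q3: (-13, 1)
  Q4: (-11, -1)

Q1→W4; Q2→W2; Q3→W1; Q4→W1

Q1 at (-6, 12):
  W1: 19
  W2: 28
  W3: 30
  W4: 11
  W5: 35
  → nearest: W4 (11)
Q2 at (-4, -10):
  W1: 17
  W2: 8
  W3: 10
  W4: 21
  W5: 11
  → nearest: W2 (8)
Q3 at (-13, 1):
  W1: 3
  W2: 24
  W3: 12
  W4: 19
  W5: 31
  → nearest: W1 (3)
Q4 at (-11, -1):
  W1: 1
  W2: 20
  W3: 12
  W4: 19
  W5: 27
  → nearest: W1 (1)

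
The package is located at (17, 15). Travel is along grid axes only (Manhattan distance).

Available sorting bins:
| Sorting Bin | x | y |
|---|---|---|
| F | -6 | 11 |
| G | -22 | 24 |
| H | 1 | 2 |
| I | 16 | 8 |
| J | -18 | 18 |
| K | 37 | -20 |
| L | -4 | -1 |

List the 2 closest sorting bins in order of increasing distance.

I, F

Distances from (17, 15):
F: 27
G: 48
H: 29
I: 8
J: 38
K: 55
L: 37
Sorted: I (8) < F (27) < H (29) < L (37) < …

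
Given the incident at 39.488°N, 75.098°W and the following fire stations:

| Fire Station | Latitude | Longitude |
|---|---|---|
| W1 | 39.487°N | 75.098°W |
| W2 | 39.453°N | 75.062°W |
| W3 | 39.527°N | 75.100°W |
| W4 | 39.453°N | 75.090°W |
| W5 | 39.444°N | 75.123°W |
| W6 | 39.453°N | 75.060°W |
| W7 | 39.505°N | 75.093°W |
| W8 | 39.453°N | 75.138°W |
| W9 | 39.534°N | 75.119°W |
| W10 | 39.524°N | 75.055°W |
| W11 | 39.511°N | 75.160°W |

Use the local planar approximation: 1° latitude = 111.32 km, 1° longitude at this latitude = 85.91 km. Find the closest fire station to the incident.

Distances from 39.488°N, 75.098°W:
W1: √((-0.001·111.32)² + (0.000·85.91)²) = √(0.01239 + 0.00000) = 0.111 km
W2: √((-0.035·111.32)² + (0.036·85.91)²) = √(15.18037 + 9.56516) = 4.974 km
W3: √((0.039·111.32)² + (-0.002·85.91)²) = √(18.84845 + 0.02952) = 4.345 km
W4: √((-0.035·111.32)² + (0.008·85.91)²) = √(15.18037 + 0.47235) = 3.956 km
W5: √((-0.044·111.32)² + (-0.025·85.91)²) = √(23.99119 + 4.61283) = 5.348 km
W6: √((-0.035·111.32)² + (0.038·85.91)²) = √(15.18037 + 10.65748) = 5.083 km
W7: √((0.017·111.32)² + (0.005·85.91)²) = √(3.58133 + 0.18451) = 1.941 km
W8: √((-0.035·111.32)² + (-0.040·85.91)²) = √(15.18037 + 11.80884) = 5.195 km
W9: √((0.046·111.32)² + (-0.021·85.91)²) = √(26.22177 + 3.25481) = 5.429 km
W10: √((0.036·111.32)² + (0.043·85.91)²) = √(16.06022 + 13.64660) = 5.450 km
W11: √((0.023·111.32)² + (-0.062·85.91)²) = √(6.55544 + 28.37075) = 5.910 km
Minimum: W1 at 0.111 km.

W1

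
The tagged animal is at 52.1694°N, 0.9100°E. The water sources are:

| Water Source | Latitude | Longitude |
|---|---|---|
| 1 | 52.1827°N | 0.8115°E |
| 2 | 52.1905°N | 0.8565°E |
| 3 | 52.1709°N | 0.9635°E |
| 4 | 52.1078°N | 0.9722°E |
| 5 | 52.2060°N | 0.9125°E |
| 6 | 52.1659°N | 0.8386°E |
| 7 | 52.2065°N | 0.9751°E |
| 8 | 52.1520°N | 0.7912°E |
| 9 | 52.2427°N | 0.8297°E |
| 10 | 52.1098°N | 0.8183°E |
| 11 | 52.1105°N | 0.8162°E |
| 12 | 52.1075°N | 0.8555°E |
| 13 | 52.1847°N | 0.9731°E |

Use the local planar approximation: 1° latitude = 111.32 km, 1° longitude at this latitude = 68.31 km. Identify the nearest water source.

Distances from 52.1694°N, 0.9100°E:
1: 6.8895 km
2: 4.3443 km
3: 3.6584 km
4: 8.0670 km
5: 4.0779 km
6: 4.8929 km
7: 6.0690 km
8: 8.3432 km
9: 9.8321 km
10: 9.1245 km
11: 9.1677 km
12: 7.8321 km
13: 4.6347 km
Minimum: 3 at 3.6584 km.

3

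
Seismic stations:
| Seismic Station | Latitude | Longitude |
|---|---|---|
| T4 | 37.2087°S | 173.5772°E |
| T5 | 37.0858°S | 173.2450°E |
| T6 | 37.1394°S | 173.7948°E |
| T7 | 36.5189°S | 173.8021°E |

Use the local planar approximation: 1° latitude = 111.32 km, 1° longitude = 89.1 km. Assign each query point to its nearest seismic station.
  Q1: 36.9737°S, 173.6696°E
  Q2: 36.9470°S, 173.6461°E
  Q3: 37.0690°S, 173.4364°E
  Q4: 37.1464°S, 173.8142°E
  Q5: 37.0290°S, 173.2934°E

Q1→T6; Q2→T6; Q3→T5; Q4→T6; Q5→T5

Q1 at 36.9737°S, 173.6696°E:
  T4: 27.4251 km
  T5: 39.8368 km
  T6: 21.5566 km
  T7: 51.9866 km
  → nearest: T6 (21.5566 km)
Q2 at 36.9470°S, 173.6461°E:
  T4: 29.7722 km
  T5: 38.9351 km
  T6: 25.1847 km
  T7: 49.6417 km
  → nearest: T6 (25.1847 km)
Q3 at 37.0690°S, 173.4364°E:
  T4: 19.9807 km
  T5: 17.1560 km
  T6: 32.8810 km
  T7: 69.3664 km
  → nearest: T5 (17.1560 km)
Q4 at 37.1464°S, 173.8142°E:
  T4: 22.2264 km
  T5: 51.1624 km
  T6: 1.8961 km
  T7: 69.8616 km
  → nearest: T6 (1.8961 km)
Q5 at 37.0290°S, 173.2934°E:
  T4: 32.2425 km
  T5: 7.6536 km
  T6: 46.3343 km
  T7: 72.6556 km
  → nearest: T5 (7.6536 km)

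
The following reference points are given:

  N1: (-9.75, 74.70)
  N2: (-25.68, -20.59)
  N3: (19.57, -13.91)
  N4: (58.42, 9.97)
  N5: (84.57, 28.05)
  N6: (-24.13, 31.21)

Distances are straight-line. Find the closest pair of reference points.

Pairwise distances:
N1–N2: √((-15.93)² + (-95.29)²) = √(253.7649 + 9080.1841) = 96.61
N1–N3: √((29.32)² + (-88.61)²) = √(859.6624 + 7851.7321) = 93.33
N1–N4: √((68.17)² + (-64.73)²) = √(4647.1489 + 4189.9729) = 94.01
N1–N5: √((94.32)² + (-46.65)²) = √(8896.2624 + 2176.2225) = 105.23
N1–N6: √((-14.38)² + (-43.49)²) = √(206.7844 + 1891.3801) = 45.81
N2–N3: √((45.25)² + (6.68)²) = √(2047.5625 + 44.6224) = 45.74
N2–N4: √((84.10)² + (30.56)²) = √(7072.8100 + 933.9136) = 89.48
N2–N5: √((110.25)² + (48.64)²) = √(12155.0625 + 2365.8496) = 120.50
N2–N6: √((1.55)² + (51.80)²) = √(2.4025 + 2683.2400) = 51.82
N3–N4: √((38.85)² + (23.88)²) = √(1509.3225 + 570.2544) = 45.60
N3–N5: √((65.00)² + (41.96)²) = √(4225.0000 + 1760.6416) = 77.37
N3–N6: √((-43.70)² + (45.12)²) = √(1909.6900 + 2035.8144) = 62.81
N4–N5: √((26.15)² + (18.08)²) = √(683.8225 + 326.8864) = 31.79
N4–N6: √((-82.55)² + (21.24)²) = √(6814.5025 + 451.1376) = 85.24
N5–N6: √((-108.70)² + (3.16)²) = √(11815.6900 + 9.9856) = 108.75
Closest pair: N4–N5 at 31.79.

N4 and N5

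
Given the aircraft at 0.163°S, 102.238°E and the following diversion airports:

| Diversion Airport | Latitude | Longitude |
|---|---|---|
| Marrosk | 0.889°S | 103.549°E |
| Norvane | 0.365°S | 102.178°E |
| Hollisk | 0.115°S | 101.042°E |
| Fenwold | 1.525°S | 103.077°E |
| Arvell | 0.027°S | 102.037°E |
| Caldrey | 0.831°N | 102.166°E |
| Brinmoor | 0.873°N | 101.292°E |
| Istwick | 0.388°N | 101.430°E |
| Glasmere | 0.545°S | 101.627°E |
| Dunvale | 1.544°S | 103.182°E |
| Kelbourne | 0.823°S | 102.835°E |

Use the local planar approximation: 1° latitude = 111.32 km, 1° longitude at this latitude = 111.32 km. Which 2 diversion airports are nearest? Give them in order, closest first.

Norvane, Arvell

Distances from 0.163°S, 102.238°E:
Marrosk: 166.824 km
Norvane: 23.458 km
Hollisk: 133.246 km
Fenwold: 178.076 km
Arvell: 27.016 km
Caldrey: 110.942 km
Brinmoor: 156.174 km
Istwick: 108.870 km
Glasmere: 80.216 km
Dunvale: 186.217 km
Kelbourne: 99.069 km
Sorted: Norvane (23.458 km) < Arvell (27.016 km) < Glasmere (80.216 km) < Kelbourne (99.069 km) < …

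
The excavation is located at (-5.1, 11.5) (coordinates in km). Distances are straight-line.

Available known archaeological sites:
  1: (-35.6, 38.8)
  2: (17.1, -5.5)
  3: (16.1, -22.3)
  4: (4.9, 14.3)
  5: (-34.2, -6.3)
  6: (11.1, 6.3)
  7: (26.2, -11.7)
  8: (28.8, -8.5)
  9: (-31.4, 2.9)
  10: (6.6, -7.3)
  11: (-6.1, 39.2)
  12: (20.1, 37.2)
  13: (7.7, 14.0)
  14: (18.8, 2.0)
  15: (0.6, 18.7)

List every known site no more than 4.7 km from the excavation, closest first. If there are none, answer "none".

Distances from (-5.1, 11.5):
1: 40.93 km
2: 27.96 km
3: 39.90 km
4: 10.38 km
5: 34.11 km
6: 17.01 km
7: 38.96 km
8: 39.36 km
9: 27.67 km
10: 22.14 km
11: 27.72 km
12: 35.99 km
13: 13.04 km
14: 25.72 km
15: 9.18 km
Threshold 4.7 km: none within range.

none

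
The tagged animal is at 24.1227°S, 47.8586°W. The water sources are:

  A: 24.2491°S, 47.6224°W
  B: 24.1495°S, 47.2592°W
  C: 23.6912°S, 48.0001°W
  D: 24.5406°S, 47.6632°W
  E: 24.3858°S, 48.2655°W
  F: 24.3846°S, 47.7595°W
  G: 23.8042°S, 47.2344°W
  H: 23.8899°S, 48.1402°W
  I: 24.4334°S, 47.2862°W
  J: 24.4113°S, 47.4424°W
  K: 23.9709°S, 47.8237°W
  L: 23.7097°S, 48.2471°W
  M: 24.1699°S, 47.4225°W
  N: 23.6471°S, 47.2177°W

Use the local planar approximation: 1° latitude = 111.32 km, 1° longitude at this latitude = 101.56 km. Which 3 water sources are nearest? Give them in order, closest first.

K, A, F

Distances from 24.1227°S, 47.8586°W:
A: 27.8107 km
B: 60.9481 km
C: 50.1382 km
D: 50.5765 km
E: 50.6512 km
F: 30.8430 km
G: 72.6351 km
H: 38.5943 km
I: 67.6440 km
J: 53.0927 km
K: 17.2661 km
L: 60.5846 km
M: 44.6009 km
N: 83.9031 km
Sorted: K (17.2661 km) < A (27.8107 km) < F (30.8430 km) < H (38.5943 km) < M (44.6009 km) < …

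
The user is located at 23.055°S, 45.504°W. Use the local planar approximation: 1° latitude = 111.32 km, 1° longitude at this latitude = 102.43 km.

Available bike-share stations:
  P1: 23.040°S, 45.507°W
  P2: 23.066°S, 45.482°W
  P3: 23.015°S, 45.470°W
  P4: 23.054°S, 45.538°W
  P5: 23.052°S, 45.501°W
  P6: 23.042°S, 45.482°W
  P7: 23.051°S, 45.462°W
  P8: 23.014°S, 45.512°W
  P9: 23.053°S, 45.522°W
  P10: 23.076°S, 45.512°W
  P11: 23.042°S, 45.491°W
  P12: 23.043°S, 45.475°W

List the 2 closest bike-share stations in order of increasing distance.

P5, P1

Distances from 23.055°S, 45.504°W:
P1: 1.698 km
P2: 2.565 km
P3: 5.653 km
P4: 3.484 km
P5: 0.454 km
P6: 2.678 km
P7: 4.325 km
P8: 4.637 km
P9: 1.857 km
P10: 2.477 km
P11: 1.967 km
P12: 3.257 km
Sorted: P5 (0.454 km) < P1 (1.698 km) < P9 (1.857 km) < P11 (1.967 km) < …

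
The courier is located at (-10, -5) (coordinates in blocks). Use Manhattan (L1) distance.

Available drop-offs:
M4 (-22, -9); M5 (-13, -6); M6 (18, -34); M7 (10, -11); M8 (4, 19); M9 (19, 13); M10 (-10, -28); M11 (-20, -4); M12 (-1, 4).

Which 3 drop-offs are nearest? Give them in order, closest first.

Distances from (-10, -5):
M4: 16 blocks
M5: 4 blocks
M6: 57 blocks
M7: 26 blocks
M8: 38 blocks
M9: 47 blocks
M10: 23 blocks
M11: 11 blocks
M12: 18 blocks
Sorted: M5 (4 blocks) < M11 (11 blocks) < M4 (16 blocks) < M12 (18 blocks) < M10 (23 blocks) < …

M5, M11, M4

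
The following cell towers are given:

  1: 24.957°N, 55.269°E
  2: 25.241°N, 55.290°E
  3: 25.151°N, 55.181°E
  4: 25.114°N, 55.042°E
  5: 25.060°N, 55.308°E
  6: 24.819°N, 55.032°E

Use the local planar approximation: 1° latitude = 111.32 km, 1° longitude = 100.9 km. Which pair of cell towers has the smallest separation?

1 and 5

Pairwise distances:
1–2: 31.686 km
1–3: 23.350 km
1–4: 28.811 km
1–5: 12.122 km
1–6: 28.423 km
2–3: 14.877 km
2–4: 28.741 km
2–5: 20.231 km
2–6: 53.708 km
3–4: 14.617 km
3–5: 16.335 km
3–6: 39.899 km
4–5: 27.504 km
4–6: 32.855 km
5–6: 38.669 km
Closest pair: 1–5 at 12.122 km.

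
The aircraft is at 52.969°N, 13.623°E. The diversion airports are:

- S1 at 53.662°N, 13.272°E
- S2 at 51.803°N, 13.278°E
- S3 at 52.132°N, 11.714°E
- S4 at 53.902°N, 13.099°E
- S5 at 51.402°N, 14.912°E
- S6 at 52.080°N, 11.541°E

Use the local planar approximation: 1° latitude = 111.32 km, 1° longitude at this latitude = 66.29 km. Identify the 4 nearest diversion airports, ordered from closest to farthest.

Distances from 52.969°N, 13.623°E:
S1: √((0.693·111.32)² + (-0.351·66.29)²) = √(5951.31400 + 541.39005) = 80.577 km
S2: √((-1.166·111.32)² + (-0.345·66.29)²) = √(16847.81155 + 523.03919) = 131.799 km
S3: √((-0.837·111.32)² + (-1.909·66.29)²) = √(8681.55081 + 16014.29760) = 157.149 km
S4: √((0.933·111.32)² + (-0.524·66.29)²) = √(10787.22365 + 1206.58692) = 109.516 km
S5: √((-1.567·111.32)² + (1.289·66.29)²) = √(30428.76935 + 7301.32823) = 194.242 km
S6: √((-0.889·111.32)² + (-2.082·66.29)²) = √(9793.77037 + 19048.35553) = 169.830 km
Sorted: S1 (80.577 km) < S4 (109.516 km) < S2 (131.799 km) < S3 (157.149 km) < S6 (169.830 km) < S5 (194.242 km)

S1, S4, S2, S3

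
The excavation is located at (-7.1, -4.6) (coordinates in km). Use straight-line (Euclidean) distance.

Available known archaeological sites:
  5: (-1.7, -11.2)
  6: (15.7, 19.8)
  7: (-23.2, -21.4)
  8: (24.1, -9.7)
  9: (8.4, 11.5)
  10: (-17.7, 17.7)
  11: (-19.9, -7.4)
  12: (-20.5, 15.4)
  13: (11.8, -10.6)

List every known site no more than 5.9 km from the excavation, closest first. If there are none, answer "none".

none

Distances from (-7.1, -4.6):
5: √((5.4)² + (-6.6)²) = √(29.160 + 43.560) = 8.5 km
6: √((22.8)² + (24.4)²) = √(519.840 + 595.360) = 33.4 km
7: √((-16.1)² + (-16.8)²) = √(259.210 + 282.240) = 23.3 km
8: √((31.2)² + (-5.1)²) = √(973.440 + 26.010) = 31.6 km
9: √((15.5)² + (16.1)²) = √(240.250 + 259.210) = 22.3 km
10: √((-10.6)² + (22.3)²) = √(112.360 + 497.290) = 24.7 km
11: √((-12.8)² + (-2.8)²) = √(163.840 + 7.840) = 13.1 km
12: √((-13.4)² + (20.0)²) = √(179.560 + 400.000) = 24.1 km
13: √((18.9)² + (-6.0)²) = √(357.210 + 36.000) = 19.8 km
Threshold 5.9 km: none within range.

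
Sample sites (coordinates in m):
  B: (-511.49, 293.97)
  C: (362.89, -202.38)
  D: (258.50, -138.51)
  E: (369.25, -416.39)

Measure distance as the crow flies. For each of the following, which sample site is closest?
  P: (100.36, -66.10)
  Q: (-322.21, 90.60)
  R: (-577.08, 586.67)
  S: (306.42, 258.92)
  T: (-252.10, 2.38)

P→D; Q→B; R→B; S→D; T→B

P at (100.36, -66.10):
  B: √((-611.85)² + (360.07)²) = √(374360.4225 + 129650.4049) = 709.94 m
  C: √((262.53)² + (-136.28)²) = √(68922.0009 + 18572.2384) = 295.79 m
  D: √((158.14)² + (-72.41)²) = √(25008.2596 + 5243.2081) = 173.93 m
  E: √((268.89)² + (-350.29)²) = √(72301.8321 + 122703.0841) = 441.59 m
  → nearest: D (173.93 m)
Q at (-322.21, 90.60):
  B: √((-189.28)² + (203.37)²) = √(35826.9184 + 41359.3569) = 277.82 m
  C: √((685.10)² + (-292.98)²) = √(469362.0100 + 85837.2804) = 745.12 m
  D: √((580.71)² + (-229.11)²) = √(337224.1041 + 52491.3921) = 624.27 m
  E: √((691.46)² + (-506.99)²) = √(478116.9316 + 257038.8601) = 857.41 m
  → nearest: B (277.82 m)
R at (-577.08, 586.67):
  B: √((65.59)² + (-292.70)²) = √(4302.0481 + 85673.2900) = 299.96 m
  C: √((939.97)² + (-789.05)²) = √(883543.6009 + 622599.9025) = 1227.25 m
  D: √((835.58)² + (-725.18)²) = √(698193.9364 + 525886.0324) = 1106.38 m
  E: √((946.33)² + (-1003.06)²) = √(895540.4689 + 1006129.3636) = 1379.01 m
  → nearest: B (299.96 m)
S at (306.42, 258.92):
  B: √((-817.91)² + (35.05)²) = √(668976.7681 + 1228.5025) = 818.66 m
  C: √((56.47)² + (-461.30)²) = √(3188.8609 + 212797.6900) = 464.74 m
  D: √((-47.92)² + (-397.43)²) = √(2296.3264 + 157950.6049) = 400.31 m
  E: √((62.83)² + (-675.31)²) = √(3947.6089 + 456043.5961) = 678.23 m
  → nearest: D (400.31 m)
T at (-252.10, 2.38):
  B: √((-259.39)² + (291.59)²) = √(67283.1721 + 85024.7281) = 390.27 m
  C: √((614.99)² + (-204.76)²) = √(378212.7001 + 41926.6576) = 648.18 m
  D: √((510.60)² + (-140.89)²) = √(260712.3600 + 19849.9921) = 529.68 m
  E: √((621.35)² + (-418.77)²) = √(386075.8225 + 175368.3129) = 749.30 m
  → nearest: B (390.27 m)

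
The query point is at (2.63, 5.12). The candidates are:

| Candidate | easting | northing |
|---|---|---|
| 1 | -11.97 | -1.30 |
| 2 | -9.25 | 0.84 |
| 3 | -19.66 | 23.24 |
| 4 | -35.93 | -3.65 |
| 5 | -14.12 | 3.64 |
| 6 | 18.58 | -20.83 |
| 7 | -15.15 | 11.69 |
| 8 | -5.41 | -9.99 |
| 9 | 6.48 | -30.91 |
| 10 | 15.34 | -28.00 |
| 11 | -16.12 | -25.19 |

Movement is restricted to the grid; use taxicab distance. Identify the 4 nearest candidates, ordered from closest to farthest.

2, 5, 1, 8

Distances from (2.63, 5.12):
1: |-14.60| + |-6.42| = 14.60 + 6.42 = 21.02
2: |-11.88| + |-4.28| = 11.88 + 4.28 = 16.16
3: |-22.29| + |18.12| = 22.29 + 18.12 = 40.41
4: |-38.56| + |-8.77| = 38.56 + 8.77 = 47.33
5: |-16.75| + |-1.48| = 16.75 + 1.48 = 18.23
6: |15.95| + |-25.95| = 15.95 + 25.95 = 41.90
7: |-17.78| + |6.57| = 17.78 + 6.57 = 24.35
8: |-8.04| + |-15.11| = 8.04 + 15.11 = 23.15
9: |3.85| + |-36.03| = 3.85 + 36.03 = 39.88
10: |12.71| + |-33.12| = 12.71 + 33.12 = 45.83
11: |-18.75| + |-30.31| = 18.75 + 30.31 = 49.06
Sorted: 2 (16.16) < 5 (18.23) < 1 (21.02) < 8 (23.15) < 7 (24.35) < 9 (39.88) < …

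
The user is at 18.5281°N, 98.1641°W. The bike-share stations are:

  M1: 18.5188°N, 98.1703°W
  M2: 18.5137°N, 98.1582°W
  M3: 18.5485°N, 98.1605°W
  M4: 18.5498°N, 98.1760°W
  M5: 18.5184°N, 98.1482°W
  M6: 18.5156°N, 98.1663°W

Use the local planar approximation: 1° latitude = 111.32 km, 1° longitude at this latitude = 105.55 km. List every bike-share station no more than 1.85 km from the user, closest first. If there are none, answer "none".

Distances from 18.5281°N, 98.1641°W:
M1: √((-0.0093·111.32)² + (-0.0062·105.55)²) = √(1.071796 + 0.428252) = 1.2248 km
M2: √((-0.0144·111.32)² + (0.0059·105.55)²) = √(2.569635 + 0.387811) = 1.7197 km
M3: √((0.0204·111.32)² + (0.0036·105.55)²) = √(5.157114 + 0.144385) = 2.3025 km
M4: √((0.0217·111.32)² + (-0.0119·105.55)²) = √(5.835336 + 1.577649) = 2.7227 km
M5: √((-0.0097·111.32)² + (0.0159·105.55)²) = √(1.165977 + 2.816506) = 1.9956 km
M6: √((-0.0125·111.32)² + (-0.0022·105.55)²) = √(1.936272 + 0.053921) = 1.4107 km
Threshold 1.85 km: M1 (1.2248 km), M6 (1.4107 km), M2 (1.7197 km) are within range.

M1, M6, M2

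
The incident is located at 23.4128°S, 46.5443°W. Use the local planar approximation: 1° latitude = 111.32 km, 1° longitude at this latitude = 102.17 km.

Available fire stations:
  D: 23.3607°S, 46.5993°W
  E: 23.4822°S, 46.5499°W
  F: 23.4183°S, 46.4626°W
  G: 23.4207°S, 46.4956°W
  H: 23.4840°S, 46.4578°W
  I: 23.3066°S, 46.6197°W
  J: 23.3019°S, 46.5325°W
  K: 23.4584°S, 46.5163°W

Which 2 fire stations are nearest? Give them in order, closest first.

Distances from 23.4128°S, 46.5443°W:
D: √((0.0521·111.32)² + (-0.0550·102.17)²) = √(33.637355 + 31.577094) = 8.0755 km
E: √((-0.0694·111.32)² + (-0.0056·102.17)²) = √(59.685019 + 0.327358) = 7.7468 km
F: √((-0.0055·111.32)² + (0.0817·102.17)²) = √(0.374862 + 69.677234) = 8.3697 km
G: √((-0.0079·111.32)² + (0.0487·102.17)²) = √(0.773394 + 24.757382) = 5.0528 km
H: √((-0.0712·111.32)² + (0.0865·102.17)²) = √(62.821222 + 78.105030) = 11.8712 km
I: √((0.1062·111.32)² + (-0.0754·102.17)²) = √(139.764035 + 59.345730) = 14.1106 km
J: √((0.1109·111.32)² + (0.0118·102.17)²) = √(152.408605 + 1.453486) = 12.4041 km
K: √((-0.0456·111.32)² + (0.0280·102.17)²) = √(25.767725 + 8.183948) = 5.8268 km
Sorted: G (5.0528 km) < K (5.8268 km) < E (7.7468 km) < D (8.0755 km) < …

G, K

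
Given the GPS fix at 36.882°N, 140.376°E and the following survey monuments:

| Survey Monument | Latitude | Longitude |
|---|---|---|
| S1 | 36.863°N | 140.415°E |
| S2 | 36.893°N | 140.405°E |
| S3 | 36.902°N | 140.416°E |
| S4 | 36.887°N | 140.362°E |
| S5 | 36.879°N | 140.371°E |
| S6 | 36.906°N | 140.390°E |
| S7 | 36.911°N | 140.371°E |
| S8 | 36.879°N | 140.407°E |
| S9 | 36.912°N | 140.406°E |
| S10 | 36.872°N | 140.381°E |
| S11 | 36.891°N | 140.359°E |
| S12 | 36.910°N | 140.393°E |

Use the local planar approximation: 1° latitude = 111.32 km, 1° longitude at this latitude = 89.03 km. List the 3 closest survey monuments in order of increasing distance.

S5, S10, S4

Distances from 36.882°N, 140.376°E:
S1: √((-0.019·111.32)² + (0.039·89.03)²) = √(4.47356 + 12.05596) = 4.066 km
S2: √((0.011·111.32)² + (0.029·89.03)²) = √(1.49945 + 6.66605) = 2.858 km
S3: √((0.020·111.32)² + (0.040·89.03)²) = √(4.95686 + 12.68215) = 4.200 km
S4: √((0.005·111.32)² + (-0.014·89.03)²) = √(0.30980 + 1.55356) = 1.365 km
S5: √((-0.003·111.32)² + (-0.005·89.03)²) = √(0.11153 + 0.19816) = 0.556 km
S6: √((0.024·111.32)² + (0.014·89.03)²) = √(7.13787 + 1.55356) = 2.948 km
S7: √((0.029·111.32)² + (-0.005·89.03)²) = √(10.42179 + 0.19816) = 3.259 km
S8: √((-0.003·111.32)² + (0.031·89.03)²) = √(0.11153 + 7.61721) = 2.780 km
S9: √((0.030·111.32)² + (0.030·89.03)²) = √(11.15293 + 7.13371) = 4.276 km
S10: √((-0.010·111.32)² + (0.005·89.03)²) = √(1.23921 + 0.19816) = 1.199 km
S11: √((0.009·111.32)² + (-0.017·89.03)²) = √(1.00376 + 2.29071) = 1.815 km
S12: √((0.028·111.32)² + (0.017·89.03)²) = √(9.71544 + 2.29071) = 3.465 km
Sorted: S5 (0.556 km) < S10 (1.199 km) < S4 (1.365 km) < S11 (1.815 km) < S8 (2.780 km) < …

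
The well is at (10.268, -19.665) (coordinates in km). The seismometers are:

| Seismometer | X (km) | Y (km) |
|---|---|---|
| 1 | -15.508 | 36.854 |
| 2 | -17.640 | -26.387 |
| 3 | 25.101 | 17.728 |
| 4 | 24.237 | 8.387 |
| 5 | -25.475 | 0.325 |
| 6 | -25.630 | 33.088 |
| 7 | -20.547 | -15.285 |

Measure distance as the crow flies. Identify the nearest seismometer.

Distances from (10.268, -19.665):
1: √((-25.776)² + (56.519)²) = √(664.40218 + 3194.39736) = 62.119 km
2: √((-27.908)² + (-6.722)²) = √(778.85646 + 45.18528) = 28.706 km
3: √((14.833)² + (37.393)²) = √(220.01789 + 1398.23645) = 40.228 km
4: √((13.969)² + (28.052)²) = √(195.13296 + 786.91470) = 31.338 km
5: √((-35.743)² + (19.990)²) = √(1277.56205 + 399.60010) = 40.953 km
6: √((-35.898)² + (52.753)²) = √(1288.66640 + 2782.87901) = 63.809 km
7: √((-30.815)² + (4.380)²) = √(949.56423 + 19.18440) = 31.125 km
Minimum: 2 at 28.706 km.

2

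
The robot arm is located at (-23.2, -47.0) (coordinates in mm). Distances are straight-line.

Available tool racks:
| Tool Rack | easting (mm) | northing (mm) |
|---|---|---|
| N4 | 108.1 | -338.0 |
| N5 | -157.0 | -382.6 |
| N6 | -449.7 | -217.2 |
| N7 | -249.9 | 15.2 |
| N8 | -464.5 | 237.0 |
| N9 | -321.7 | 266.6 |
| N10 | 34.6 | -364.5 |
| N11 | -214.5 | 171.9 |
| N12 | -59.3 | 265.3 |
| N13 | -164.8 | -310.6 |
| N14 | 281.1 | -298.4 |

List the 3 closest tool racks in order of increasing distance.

N7, N11, N13

Distances from (-23.2, -47.0):
N4: √((131.3)² + (-291.0)²) = √(17239.690 + 84681.000) = 319.3 mm
N5: √((-133.8)² + (-335.6)²) = √(17902.440 + 112627.360) = 361.3 mm
N6: √((-426.5)² + (-170.2)²) = √(181902.250 + 28968.040) = 459.2 mm
N7: √((-226.7)² + (62.2)²) = √(51392.890 + 3868.840) = 235.1 mm
N8: √((-441.3)² + (284.0)²) = √(194745.690 + 80656.000) = 524.8 mm
N9: √((-298.5)² + (313.6)²) = √(89102.250 + 98344.960) = 433.0 mm
N10: √((57.8)² + (-317.5)²) = √(3340.840 + 100806.250) = 322.7 mm
N11: √((-191.3)² + (218.9)²) = √(36595.690 + 47917.210) = 290.7 mm
N12: √((-36.1)² + (312.3)²) = √(1303.210 + 97531.290) = 314.4 mm
N13: √((-141.6)² + (-263.6)²) = √(20050.560 + 69484.960) = 299.2 mm
N14: √((304.3)² + (-251.4)²) = √(92598.490 + 63201.960) = 394.7 mm
Sorted: N7 (235.1 mm) < N11 (290.7 mm) < N13 (299.2 mm) < N12 (314.4 mm) < N4 (319.3 mm) < …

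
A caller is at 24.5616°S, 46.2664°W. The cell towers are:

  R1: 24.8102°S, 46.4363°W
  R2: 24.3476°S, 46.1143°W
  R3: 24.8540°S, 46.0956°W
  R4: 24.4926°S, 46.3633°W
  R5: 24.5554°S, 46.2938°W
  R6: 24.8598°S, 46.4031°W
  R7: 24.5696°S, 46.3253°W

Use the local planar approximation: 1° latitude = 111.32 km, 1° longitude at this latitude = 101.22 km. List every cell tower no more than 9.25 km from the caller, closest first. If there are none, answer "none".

Distances from 24.5616°S, 46.2664°W:
R1: √((-0.2486·111.32)² + (-0.1699·101.22)²) = √(765.858689 + 295.746371) = 32.5823 km
R2: √((0.2140·111.32)² + (0.1521·101.22)²) = √(567.510553 + 237.023329) = 28.3643 km
R3: √((-0.2924·111.32)² + (0.1708·101.22)²) = √(1059.500417 + 298.887945) = 36.8563 km
R4: √((0.0690·111.32)² + (-0.0969·101.22)²) = √(58.998990 + 96.201140) = 12.4579 km
R5: √((0.0062·111.32)² + (-0.0274·101.22)²) = √(0.476354 + 7.691903) = 2.8580 km
R6: √((-0.2982·111.32)² + (-0.1367·101.22)²) = √(1101.949453 + 191.456315) = 35.9640 km
R7: √((-0.0080·111.32)² + (-0.0589·101.22)²) = √(0.793097 + 35.543751) = 6.0280 km
Threshold 9.25 km: R5 (2.8580 km), R7 (6.0280 km) are within range.

R5, R7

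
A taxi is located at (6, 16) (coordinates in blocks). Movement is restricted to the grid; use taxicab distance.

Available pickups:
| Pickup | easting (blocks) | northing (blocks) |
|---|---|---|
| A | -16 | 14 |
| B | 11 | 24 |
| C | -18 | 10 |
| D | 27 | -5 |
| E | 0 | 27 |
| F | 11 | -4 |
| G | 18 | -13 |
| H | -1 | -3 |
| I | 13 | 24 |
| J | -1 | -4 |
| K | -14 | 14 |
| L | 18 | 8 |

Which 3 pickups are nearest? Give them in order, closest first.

B, I, E

Distances from (6, 16):
A: 24 blocks
B: 13 blocks
C: 30 blocks
D: 42 blocks
E: 17 blocks
F: 25 blocks
G: 41 blocks
H: 26 blocks
I: 15 blocks
J: 27 blocks
K: 22 blocks
L: 20 blocks
Sorted: B (13 blocks) < I (15 blocks) < E (17 blocks) < L (20 blocks) < K (22 blocks) < …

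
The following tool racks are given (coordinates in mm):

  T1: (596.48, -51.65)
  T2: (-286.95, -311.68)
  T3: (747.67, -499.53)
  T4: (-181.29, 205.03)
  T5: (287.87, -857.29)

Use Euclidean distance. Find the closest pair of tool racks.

Pairwise distances:
T1–T2: 920.90 mm
T1–T3: 472.71 mm
T1–T4: 819.03 mm
T1–T5: 862.73 mm
T2–T3: 1051.54 mm
T2–T4: 527.40 mm
T2–T5: 792.53 mm
T3–T4: 1165.92 mm
T3–T5: 582.59 mm
T4–T5: 1161.31 mm
Closest pair: T1–T3 at 472.71 mm.

T1 and T3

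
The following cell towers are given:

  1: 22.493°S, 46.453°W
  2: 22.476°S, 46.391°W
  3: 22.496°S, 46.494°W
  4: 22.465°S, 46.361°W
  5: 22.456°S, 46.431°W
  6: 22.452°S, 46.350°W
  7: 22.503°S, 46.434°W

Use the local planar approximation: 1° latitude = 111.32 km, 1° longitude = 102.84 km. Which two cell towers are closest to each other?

Pairwise distances:
1–2: 6.651 km
1–3: 4.230 km
1–4: 9.961 km
1–5: 4.699 km
1–6: 11.534 km
1–7: 2.249 km
2–3: 10.824 km
2–4: 3.319 km
2–5: 4.677 km
2–6: 4.992 km
2–7: 5.347 km
3–4: 14.106 km
3–5: 7.862 km
3–6: 15.598 km
3–7: 6.219 km
4–5: 7.268 km
4–6: 1.837 km
4–7: 8.617 km
5–6: 8.342 km
5–7: 5.241 km
6–7: 10.337 km
Closest pair: 4–6 at 1.837 km.

4 and 6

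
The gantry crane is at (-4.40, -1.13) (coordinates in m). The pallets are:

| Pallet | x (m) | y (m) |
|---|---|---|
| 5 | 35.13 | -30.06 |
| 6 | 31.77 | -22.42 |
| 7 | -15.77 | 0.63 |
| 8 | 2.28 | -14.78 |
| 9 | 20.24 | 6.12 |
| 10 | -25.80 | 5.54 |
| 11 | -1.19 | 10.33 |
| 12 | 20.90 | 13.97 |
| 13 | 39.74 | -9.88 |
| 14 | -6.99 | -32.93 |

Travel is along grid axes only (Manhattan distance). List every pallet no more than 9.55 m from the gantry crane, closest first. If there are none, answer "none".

none

Distances from (-4.40, -1.13):
5: |39.53| + |-28.93| = 39.53 + 28.93 = 68.46 m
6: |36.17| + |-21.29| = 36.17 + 21.29 = 57.46 m
7: |-11.37| + |1.76| = 11.37 + 1.76 = 13.13 m
8: |6.68| + |-13.65| = 6.68 + 13.65 = 20.33 m
9: |24.64| + |7.25| = 24.64 + 7.25 = 31.89 m
10: |-21.40| + |6.67| = 21.40 + 6.67 = 28.07 m
11: |3.21| + |11.46| = 3.21 + 11.46 = 14.67 m
12: |25.30| + |15.10| = 25.30 + 15.10 = 40.40 m
13: |44.14| + |-8.75| = 44.14 + 8.75 = 52.89 m
14: |-2.59| + |-31.80| = 2.59 + 31.80 = 34.39 m
Threshold 9.55 m: none within range.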